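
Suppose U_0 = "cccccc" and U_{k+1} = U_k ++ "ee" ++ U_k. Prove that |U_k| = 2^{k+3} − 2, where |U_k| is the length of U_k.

Base case: |U_0| = 6, and 2^{0+3} − 2 = 6.
Assume |U_j| = 2^{j+3} − 2.
Then |U_{j+1}| = |U_j| + 2 + |U_j| = 2|U_j| + 2 = 2(2^{j+3} − 2) + 2 = 2^{j+1+3} − 4 + 2 = 2^{j+1+3} − 2.
So the formula holds for j+1, and by induction |U_k| = 2^{k+3} − 2 for all k ≥ 0.

|U_k| = 2^{k+3} − 2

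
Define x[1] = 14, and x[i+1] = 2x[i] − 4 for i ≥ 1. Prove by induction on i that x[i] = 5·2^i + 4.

Base case: x[1] = 14, and 5·2^1 + 4 = 10 + 4 = 14.
Assume x[k] = 5·2^k + 4 for some k ≥ 1.
Then x[k+1] = 2x[k] − 4 = 2·(5·2^k + 4) − 4 = 10·2^k + 8 − 4 = 5·2^{k+1} + 4.
Hence x[i] = 5·2^i + 4 for every i ≥ 1, by induction.

x[i] = 5·2^i + 4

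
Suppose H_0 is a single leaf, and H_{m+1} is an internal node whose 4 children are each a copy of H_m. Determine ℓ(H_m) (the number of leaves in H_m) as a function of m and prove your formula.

Claim: ℓ(H_m) = 4^m.

Base case: ℓ(H_0) = 1, and 4^0 = 1.
Assume ℓ(H_k) = 4^k.
Then ℓ(H_{k+1}) = 4·ℓ(H_k) = 4·4^k = 4^{k+1}.
This completes the inductive step, so ℓ(H_m) = 4^m for all m ≥ 0.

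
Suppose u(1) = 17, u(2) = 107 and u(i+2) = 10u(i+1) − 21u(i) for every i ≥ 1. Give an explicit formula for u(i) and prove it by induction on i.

Claim: u(i) = 3^i + 2·7^i.

Base cases: u(1) = 17 and 3^1 + 2·7^1 = 17; u(2) = 107 and 3^2 + 2·7^2 = 107.
Assume u(j) = 3^j + 2·7^j for all 1 ≤ j ≤ r, where r ≥ 2.
Then u(r+1) = 10u(r) − 21u(r−1) = 10·(3^r + 2·7^r) − 21·(3^{r−1} + 2·7^{r−1}) = (10·3 − 21)3^{r−1} + 2·(10·7 − 21)7^{r−1} = 9·3^{r−1} + 98·7^{r−1} = 3^{r+1} + 2·7^{r+1}.
Hence u(i) = 3^i + 2·7^i for every i ≥ 1, by strong induction.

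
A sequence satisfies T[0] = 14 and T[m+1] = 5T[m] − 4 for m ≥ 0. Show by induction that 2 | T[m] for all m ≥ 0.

Base case: T[0] = 14 = 2·7, so 2 | T[0].
Assume 2 | T[k], so T[k] = 2t for some integer t.
Then T[k+1] = 5T[k] − 4 = 5·(2t) − 4 = 2(5t − 2), so 2 | T[k+1].
This completes the inductive step, so 2 | T[m] for all m ≥ 0.

2 | T[m]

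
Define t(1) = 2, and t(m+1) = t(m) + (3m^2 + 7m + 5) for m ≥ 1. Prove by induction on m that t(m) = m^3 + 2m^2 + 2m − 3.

Base case: t(1) = 2, and 1^3 + 2·1^2 + 2·1 − 3 = 2.
Assume t(k) = k^3 + 2k^2 + 2k − 3.
Then t(k+1) = t(k) + (3k^2 + 7k + 5) = (k^3 + 2k^2 + 2k − 3) + (3k^2 + 7k + 5) = k^3 + 5k^2 + 9k + 2,
and (k+1)^3 + 2·(k+1)^2 + 2·(k+1) − 3 = k^3 + 5k^2 + 9k + 2.
This completes the inductive step, so t(m) = m^3 + 2m^2 + 2m − 3 for all m ≥ 1.

t(m) = m^3 + 2m^2 + 2m − 3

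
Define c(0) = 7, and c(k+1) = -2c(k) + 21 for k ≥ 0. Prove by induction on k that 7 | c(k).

Base case: c(0) = 7 = 7·1, so 7 | c(0).
Assume 7 | c(j), so c(j) = 7t for some integer t.
Then c(j+1) = -2c(j) + 21 = -2·(7t) + 21 = 7(-2t + 3), so 7 | c(j+1).
So the property holds for j+1, and by induction 7 | c(k) for all k ≥ 0.

7 | c(k)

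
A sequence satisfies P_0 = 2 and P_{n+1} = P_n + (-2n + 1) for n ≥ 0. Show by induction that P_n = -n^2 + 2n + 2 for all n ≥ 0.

Base case: P_0 = 2, and -0^2 + 2·0 + 2 = 2.
Assume P_m = -m^2 + 2m + 2.
Then P_{m+1} = P_m + (-2m + 1) = (-m^2 + 2m + 2) + (-2m + 1) = -m^2 + 3,
and -(m+1)^2 + 2·(m+1) + 2 = -m^2 + 3.
By induction, P_n = -n^2 + 2n + 2 for all n ≥ 0.

P_n = -n^2 + 2n + 2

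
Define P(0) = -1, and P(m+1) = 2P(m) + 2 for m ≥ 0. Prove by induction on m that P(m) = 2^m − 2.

Base case: P(0) = -1, and 2^0 − 2 = 1 − 2 = -1.
Assume P(j) = 2^j − 2 for some j ≥ 0.
Then P(j+1) = 2P(j) + 2 = 2·(2^j − 2) + 2 = 2^{j+1} − 4 + 2 = 2^{j+1} − 2.
By induction, P(m) = 2^m − 2 for all m ≥ 0.

P(m) = 2^m − 2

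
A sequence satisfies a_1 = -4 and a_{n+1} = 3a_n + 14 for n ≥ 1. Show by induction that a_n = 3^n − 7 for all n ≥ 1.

Base case: a_1 = -4, and 3^1 − 7 = 3 − 7 = -4.
Assume a_j = 3^j − 7 for some j ≥ 1.
Then a_{j+1} = 3a_j + 14 = 3·(3^j − 7) + 14 = 3^{j+1} − 21 + 14 = 3^{j+1} − 7.
By induction, a_n = 3^n − 7 for all n ≥ 1.

a_n = 3^n − 7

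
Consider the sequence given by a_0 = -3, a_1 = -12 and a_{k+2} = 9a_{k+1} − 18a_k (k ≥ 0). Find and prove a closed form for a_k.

Claim: a_k = -6^k − 2·3^k.

Base cases: a_0 = -3 and -6^0 − 2·3^0 = -3; a_1 = -12 and -6^1 − 2·3^1 = -12.
Assume a_j = -6^j − 2·3^j for all 0 ≤ j ≤ r, where r ≥ 1.
Then a_{r+1} = 9a_r − 18a_{r−1} = 9·(-6^r − 2·3^r) − 18·(-6^{r−1} − 2·3^{r−1}) = -(9·6 − 18)6^{r−1} − 2·(9·3 − 18)3^{r−1} = -36·6^{r−1} − 18·3^{r−1} = -6^{r+1} − 2·3^{r+1}.
Hence a_k = -6^k − 2·3^k for every k ≥ 0, by strong induction.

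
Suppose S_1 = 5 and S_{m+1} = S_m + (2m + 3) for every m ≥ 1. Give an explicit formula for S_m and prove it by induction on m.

Claim: S_m = m^2 + 2m + 2.

Base case: S_1 = 5, and 1^2 + 2·1 + 2 = 5.
Assume S_j = j^2 + 2j + 2.
Then S_{j+1} = S_j + (2j + 3) = (j^2 + 2j + 2) + (2j + 3) = j^2 + 4j + 5,
and (j+1)^2 + 2·(j+1) + 2 = j^2 + 4j + 5.
Hence S_m = m^2 + 2m + 2 for every m ≥ 1, by induction.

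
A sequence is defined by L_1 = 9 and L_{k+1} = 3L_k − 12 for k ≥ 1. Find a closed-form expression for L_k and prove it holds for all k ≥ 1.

Claim: L_k = 3^k + 6.

Base case: L_1 = 9, and 3^1 + 6 = 3 + 6 = 9.
Assume L_m = 3^m + 6 for some m ≥ 1.
Then L_{m+1} = 3L_m − 12 = 3·(3^m + 6) − 12 = 3^{m+1} + 18 − 12 = 3^{m+1} + 6.
This completes the inductive step, so L_k = 3^k + 6 for all k ≥ 1.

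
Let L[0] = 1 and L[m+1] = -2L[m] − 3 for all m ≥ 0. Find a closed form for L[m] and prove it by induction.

Claim: L[m] = 2·(-2)^m − 1.

Base case: L[0] = 1, and 2·(-2)^0 − 1 = 2 − 1 = 1.
Assume L[k] = 2·(-2)^k − 1 for some k ≥ 0.
Then L[k+1] = -2L[k] − 3 = -2·(2·(-2)^k − 1) − 3 = -4·(-2)^k + 2 − 3 = 2·(-2)^{k+1} − 1.
So the formula holds for k+1, and by induction L[m] = 2·(-2)^m − 1 for all m ≥ 0.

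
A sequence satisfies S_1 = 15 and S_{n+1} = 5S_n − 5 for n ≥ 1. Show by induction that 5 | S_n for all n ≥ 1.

Base case: S_1 = 15 = 5·3, so 5 | S_1.
Assume 5 | S_m, so S_m = 5t for some integer t.
Then S_{m+1} = 5S_m − 5 = 5·(5t) − 5 = 5(5t − 1), so 5 | S_{m+1}.
By induction, 5 | S_n for all n ≥ 1.

5 | S_n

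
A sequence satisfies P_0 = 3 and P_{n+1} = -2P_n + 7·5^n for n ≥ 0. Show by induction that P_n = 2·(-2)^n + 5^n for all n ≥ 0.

Base case: P_0 = 3, and 2·(-2)^0 + 5^0 = 2 + 1 = 3.
Assume P_m = 2·(-2)^m + 5^m for some m ≥ 0.
Then P_{m+1} = -2P_m + 7·5^m = -2·(2·(-2)^m + 5^m) + 7·5^m = 2·(-2)^{m+1} − 2·5^m + 7·5^m = 2·(-2)^{m+1} + 5·5^m = 2·(-2)^{m+1} + 5^{m+1}.
This completes the inductive step, so P_n = 2·(-2)^n + 5^n for all n ≥ 0.

P_n = 2·(-2)^n + 5^n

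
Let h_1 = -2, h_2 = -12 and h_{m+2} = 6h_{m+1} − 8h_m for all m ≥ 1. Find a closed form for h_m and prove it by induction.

Claim: h_m = -4^m + 2^m.

Base cases: h_1 = -2 and -4^1 + 2^1 = -2; h_2 = -12 and -4^2 + 2^2 = -12.
Assume h_i = -4^i + 2^i for all 1 ≤ i ≤ j, where j ≥ 2.
Then h_{j+1} = 6h_j − 8h_{j−1} = 6·(-4^j + 2^j) − 8·(-4^{j−1} + 2^{j−1}) = -(6·4 − 8)4^{j−1} + (6·2 − 8)2^{j−1} = -16·4^{j−1} + 4·2^{j−1} = -4^{j+1} + 2^{j+1}.
This completes the inductive step, so h_m = -4^m + 2^m for all m ≥ 1.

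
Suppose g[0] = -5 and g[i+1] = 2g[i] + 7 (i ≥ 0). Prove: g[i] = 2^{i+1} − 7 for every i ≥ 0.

Base case: g[0] = -5, and 2^{0+1} − 7 = 2 − 7 = -5.
Assume g[k] = 2^{k+1} − 7 for some k ≥ 0.
Then g[k+1] = 2g[k] + 7 = 2·(2^{k+1} − 7) + 7 = 2^{k+2} − 14 + 7 = 2^{k+2} − 7.
So the formula holds for k+1, and by induction g[i] = 2^{i+1} − 7 for all i ≥ 0.

g[i] = 2^{i+1} − 7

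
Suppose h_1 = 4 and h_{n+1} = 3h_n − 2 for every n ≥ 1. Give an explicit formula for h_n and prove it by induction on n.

Claim: h_n = 3^n + 1.

Base case: h_1 = 4, and 3^1 + 1 = 3 + 1 = 4.
Assume h_k = 3^k + 1 for some k ≥ 1.
Then h_{k+1} = 3h_k − 2 = 3·(3^k + 1) − 2 = 3^{k+1} + 3 − 2 = 3^{k+1} + 1.
This completes the inductive step, so h_n = 3^n + 1 for all n ≥ 1.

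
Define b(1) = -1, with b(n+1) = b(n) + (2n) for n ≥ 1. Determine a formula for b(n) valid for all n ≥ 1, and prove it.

Claim: b(n) = n^2 − n − 1.

Base case: b(1) = -1, and 1^2 − 1 − 1 = -1.
Assume b(k) = k^2 − k − 1.
Then b(k+1) = b(k) + (2k) = (k^2 − k − 1) + (2k) = k^2 + k − 1,
and (k+1)^2 − (k+1) − 1 = k^2 + k − 1.
By induction, b(n) = n^2 − n − 1 for all n ≥ 1.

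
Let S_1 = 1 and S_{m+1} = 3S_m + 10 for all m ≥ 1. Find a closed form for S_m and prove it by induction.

Claim: S_m = 2·3^m − 5.

Base case: S_1 = 1, and 2·3^1 − 5 = 6 − 5 = 1.
Assume S_j = 2·3^j − 5 for some j ≥ 1.
Then S_{j+1} = 3S_j + 10 = 3·(2·3^j − 5) + 10 = 6·3^j − 15 + 10 = 2·3^{j+1} − 5.
By induction, S_m = 2·3^m − 5 for all m ≥ 1.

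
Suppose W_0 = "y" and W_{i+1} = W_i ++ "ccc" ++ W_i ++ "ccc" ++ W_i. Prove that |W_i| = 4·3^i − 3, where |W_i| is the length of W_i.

Base case: |W_0| = 1, and 4·3^0 − 3 = 1.
Assume |W_j| = 4·3^j − 3.
Then |W_{j+1}| = 3|W_j| + 6 = 3(4·3^j − 3) + 6 = 4·3^{j+1} − 9 + 6 = 4·3^{j+1} − 3.
By induction, |W_i| = 4·3^i − 3 for all i ≥ 0.

|W_i| = 4·3^i − 3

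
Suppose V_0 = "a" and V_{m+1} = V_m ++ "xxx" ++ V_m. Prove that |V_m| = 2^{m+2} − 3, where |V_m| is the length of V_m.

Base case: |V_0| = 1, and 2^{0+2} − 3 = 1.
Assume |V_k| = 2^{k+2} − 3.
Then |V_{k+1}| = |V_k| + 3 + |V_k| = 2|V_k| + 3 = 2(2^{k+2} − 3) + 3 = 2^{k+3} − 6 + 3 = 2^{k+3} − 3.
So the formula holds for k+1, and by induction |V_m| = 2^{m+2} − 3 for all m ≥ 0.

|V_m| = 2^{m+2} − 3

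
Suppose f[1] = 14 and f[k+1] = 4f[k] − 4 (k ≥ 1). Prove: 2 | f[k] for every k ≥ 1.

Base case: f[1] = 14 = 2·7, so 2 | f[1].
Assume 2 | f[j], so f[j] = 2t for some integer t.
Then f[j+1] = 4f[j] − 4 = 4·(2t) − 4 = 2(4t − 2), so 2 | f[j+1].
By induction, 2 | f[k] for all k ≥ 1.

2 | f[k]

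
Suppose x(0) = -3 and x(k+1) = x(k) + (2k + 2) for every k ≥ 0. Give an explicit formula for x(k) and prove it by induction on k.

Claim: x(k) = k^2 + k − 3.

Base case: x(0) = -3, and 0^2 + 0 − 3 = -3.
Assume x(m) = m^2 + m − 3.
Then x(m+1) = x(m) + (2m + 2) = (m^2 + m − 3) + (2m + 2) = m^2 + 3m − 1,
and (m+1)^2 + (m+1) − 3 = m^2 + 3m − 1.
Hence x(k) = k^2 + k − 3 for every k ≥ 0, by induction.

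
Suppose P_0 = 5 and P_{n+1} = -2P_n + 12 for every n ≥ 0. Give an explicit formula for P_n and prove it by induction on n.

Claim: P_n = (-2)^n + 4.

Base case: P_0 = 5, and (-2)^0 + 4 = 1 + 4 = 5.
Assume P_r = (-2)^r + 4 for some r ≥ 0.
Then P_{r+1} = -2P_r + 12 = -2·((-2)^r + 4) + 12 = -2·(-2)^r − 8 + 12 = (-2)^{r+1} + 4.
Hence P_n = (-2)^n + 4 for every n ≥ 0, by induction.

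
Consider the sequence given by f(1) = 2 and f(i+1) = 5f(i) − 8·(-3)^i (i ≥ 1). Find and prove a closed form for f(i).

Claim: f(i) = 5^i + (-3)^i.

Base case: f(1) = 2, and 5^1 + (-3)^1 = 5 − 3 = 2.
Assume f(j) = 5^j + (-3)^j for some j ≥ 1.
Then f(j+1) = 5f(j) − 8·(-3)^j = 5·(5^j + (-3)^j) − 8·(-3)^j = 5^{j+1} + 5·(-3)^j − 8·(-3)^j = 5^{j+1} − 3·(-3)^j = 5^{j+1} + (-3)^{j+1}.
This completes the inductive step, so f(i) = 5^i + (-3)^i for all i ≥ 1.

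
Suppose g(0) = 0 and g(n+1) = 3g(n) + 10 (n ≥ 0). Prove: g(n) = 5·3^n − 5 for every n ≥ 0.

Base case: g(0) = 0, and 5·3^0 − 5 = 5 − 5 = 0.
Assume g(j) = 5·3^j − 5 for some j ≥ 0.
Then g(j+1) = 3g(j) + 10 = 3·(5·3^j − 5) + 10 = 15·3^j − 15 + 10 = 5·3^{j+1} − 5.
Hence g(n) = 5·3^n − 5 for every n ≥ 0, by induction.

g(n) = 5·3^n − 5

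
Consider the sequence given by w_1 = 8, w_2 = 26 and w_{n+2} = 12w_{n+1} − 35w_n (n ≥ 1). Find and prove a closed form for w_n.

Claim: w_n = 3·5^n − 7^n.

Base cases: w_1 = 8 and 3·5^1 − 7^1 = 8; w_2 = 26 and 3·5^2 − 7^2 = 26.
Assume w_j = 3·5^j − 7^j for all 1 ≤ j ≤ m, where m ≥ 2.
Then w_{m+1} = 12w_m − 35w_{m−1} = 12·(3·5^m − 7^m) − 35·(3·5^{m−1} − 7^{m−1}) = 3·(12·5 − 35)5^{m−1} − (12·7 − 35)7^{m−1} = 75·5^{m−1} − 49·7^{m−1} = 3·5^{m+1} − 7^{m+1}.
This completes the inductive step, so w_n = 3·5^n − 7^n for all n ≥ 1.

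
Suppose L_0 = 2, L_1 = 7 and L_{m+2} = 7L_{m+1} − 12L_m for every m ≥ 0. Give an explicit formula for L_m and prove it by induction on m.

Claim: L_m = 4^m + 3^m.

Base cases: L_0 = 2 and 4^0 + 3^0 = 2; L_1 = 7 and 4^1 + 3^1 = 7.
Assume L_j = 4^j + 3^j for all 0 ≤ j ≤ r, where r ≥ 1.
Then L_{r+1} = 7L_r − 12L_{r−1} = 7·(4^r + 3^r) − 12·(4^{r−1} + 3^{r−1}) = (7·4 − 12)4^{r−1} + (7·3 − 12)3^{r−1} = 16·4^{r−1} + 9·3^{r−1} = 4^{r+1} + 3^{r+1}.
By strong induction, L_m = 4^m + 3^m for all m ≥ 0.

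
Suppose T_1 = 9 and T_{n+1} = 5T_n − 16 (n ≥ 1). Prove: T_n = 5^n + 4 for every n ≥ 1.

Base case: T_1 = 9, and 5^1 + 4 = 5 + 4 = 9.
Assume T_j = 5^j + 4 for some j ≥ 1.
Then T_{j+1} = 5T_j − 16 = 5·(5^j + 4) − 16 = 5^{j+1} + 20 − 16 = 5^{j+1} + 4.
This completes the inductive step, so T_n = 5^n + 4 for all n ≥ 1.

T_n = 5^n + 4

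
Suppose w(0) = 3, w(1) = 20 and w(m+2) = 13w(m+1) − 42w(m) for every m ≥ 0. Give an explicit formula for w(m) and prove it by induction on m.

Claim: w(m) = 2·7^m + 6^m.

Base cases: w(0) = 3 and 2·7^0 + 6^0 = 3; w(1) = 20 and 2·7^1 + 6^1 = 20.
Assume w(j) = 2·7^j + 6^j for all 0 ≤ j ≤ k, where k ≥ 1.
Then w(k+1) = 13w(k) − 42w(k−1) = 13·(2·7^k + 6^k) − 42·(2·7^{k−1} + 6^{k−1}) = 2·(13·7 − 42)7^{k−1} + (13·6 − 42)6^{k−1} = 98·7^{k−1} + 36·6^{k−1} = 2·7^{k+1} + 6^{k+1}.
By strong induction, w(m) = 2·7^m + 6^m for all m ≥ 0.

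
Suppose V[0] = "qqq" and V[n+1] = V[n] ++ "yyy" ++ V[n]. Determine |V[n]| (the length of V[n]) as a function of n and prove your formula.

Claim: |V[n]| = 6·2^n − 3.

Base case: |V[0]| = 3, and 6·2^0 − 3 = 3.
Assume |V[m]| = 6·2^m − 3.
Then |V[m+1]| = |V[m]| + 3 + |V[m]| = 2|V[m]| + 3 = 2(6·2^m − 3) + 3 = 6·2^{m+1} − 6 + 3 = 6·2^{m+1} − 3.
By induction, |V[n]| = 6·2^n − 3 for all n ≥ 0.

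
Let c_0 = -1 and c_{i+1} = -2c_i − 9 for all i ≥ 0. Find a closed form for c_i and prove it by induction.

Claim: c_i = 2·(-2)^i − 3.

Base case: c_0 = -1, and 2·(-2)^0 − 3 = 2 − 3 = -1.
Assume c_r = 2·(-2)^r − 3 for some r ≥ 0.
Then c_{r+1} = -2c_r − 9 = -2·(2·(-2)^r − 3) − 9 = -4·(-2)^r + 6 − 9 = 2·(-2)^{r+1} − 3.
This completes the inductive step, so c_i = 2·(-2)^i − 3 for all i ≥ 0.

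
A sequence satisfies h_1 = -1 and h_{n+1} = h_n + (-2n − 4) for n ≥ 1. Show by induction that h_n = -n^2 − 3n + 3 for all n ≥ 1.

Base case: h_1 = -1, and -1^2 − 3·1 + 3 = -1.
Assume h_k = -k^2 − 3k + 3.
Then h_{k+1} = h_k + (-2k − 4) = (-k^2 − 3k + 3) + (-2k − 4) = -k^2 − 5k − 1,
and -(k+1)^2 − 3·(k+1) + 3 = -k^2 − 5k − 1.
Hence h_n = -n^2 − 3n + 3 for every n ≥ 1, by induction.

h_n = -n^2 − 3n + 3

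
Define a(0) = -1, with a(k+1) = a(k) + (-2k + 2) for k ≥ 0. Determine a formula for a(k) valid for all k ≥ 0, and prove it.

Claim: a(k) = -k^2 + 3k − 1.

Base case: a(0) = -1, and -0^2 + 3·0 − 1 = -1.
Assume a(m) = -m^2 + 3m − 1.
Then a(m+1) = a(m) + (-2m + 2) = (-m^2 + 3m − 1) + (-2m + 2) = -m^2 + m + 1,
and -(m+1)^2 + 3·(m+1) − 1 = -m^2 + m + 1.
Hence a(k) = -k^2 + 3k − 1 for every k ≥ 0, by induction.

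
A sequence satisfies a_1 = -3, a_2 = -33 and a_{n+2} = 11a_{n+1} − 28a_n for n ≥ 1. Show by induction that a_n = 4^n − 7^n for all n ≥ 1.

Base cases: a_1 = -3 and 4^1 − 7^1 = -3; a_2 = -33 and 4^2 − 7^2 = -33.
Assume a_j = 4^j − 7^j for all 1 ≤ j ≤ m, where m ≥ 2.
Then a_{m+1} = 11a_m − 28a_{m−1} = 11·(4^m − 7^m) − 28·(4^{m−1} − 7^{m−1}) = (11·4 − 28)4^{m−1} − (11·7 − 28)7^{m−1} = 16·4^{m−1} − 49·7^{m−1} = 4^{m+1} − 7^{m+1}.
Hence a_n = 4^n − 7^n for every n ≥ 1, by strong induction.

a_n = 4^n − 7^n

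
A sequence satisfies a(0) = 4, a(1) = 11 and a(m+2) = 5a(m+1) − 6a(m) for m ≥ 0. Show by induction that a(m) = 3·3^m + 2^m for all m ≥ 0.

Base cases: a(0) = 4 and 3·3^0 + 2^0 = 4; a(1) = 11 and 3·3^1 + 2^1 = 11.
Assume a(j) = 3·3^j + 2^j for all 0 ≤ j ≤ r, where r ≥ 1.
Then a(r+1) = 5a(r) − 6a(r−1) = 5·(3·3^r + 2^r) − 6·(3·3^{r−1} + 2^{r−1}) = 3·(5·3 − 6)3^{r−1} + (5·2 − 6)2^{r−1} = 27·3^{r−1} + 4·2^{r−1} = 3·3^{r+1} + 2^{r+1}.
This completes the inductive step, so a(m) = 3·3^m + 2^m for all m ≥ 0.

a(m) = 3·3^m + 2^m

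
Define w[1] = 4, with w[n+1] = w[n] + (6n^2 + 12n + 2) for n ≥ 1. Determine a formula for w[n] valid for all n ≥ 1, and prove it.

Claim: w[n] = 2n^3 + 3n^2 − 3n + 2.

Base case: w[1] = 4, and 2·1^3 + 3·1^2 − 3·1 + 2 = 4.
Assume w[k] = 2k^3 + 3k^2 − 3k + 2.
Then w[k+1] = w[k] + (6k^2 + 12k + 2) = (2k^3 + 3k^2 − 3k + 2) + (6k^2 + 12k + 2) = 2k^3 + 9k^2 + 9k + 4,
and 2·(k+1)^3 + 3·(k+1)^2 − 3·(k+1) + 2 = 2k^3 + 9k^2 + 9k + 4.
By induction, w[n] = 2n^3 + 3n^2 − 3n + 2 for all n ≥ 1.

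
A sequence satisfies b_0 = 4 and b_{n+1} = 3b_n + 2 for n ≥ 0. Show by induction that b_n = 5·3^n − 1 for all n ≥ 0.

Base case: b_0 = 4, and 5·3^0 − 1 = 5 − 1 = 4.
Assume b_k = 5·3^k − 1 for some k ≥ 0.
Then b_{k+1} = 3b_k + 2 = 3·(5·3^k − 1) + 2 = 15·3^k − 3 + 2 = 5·3^{k+1} − 1.
This completes the inductive step, so b_n = 5·3^n − 1 for all n ≥ 0.

b_n = 5·3^n − 1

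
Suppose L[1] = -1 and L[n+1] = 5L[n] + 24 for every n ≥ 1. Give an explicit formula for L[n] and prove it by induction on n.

Claim: L[n] = 5^n − 6.

Base case: L[1] = -1, and 5^1 − 6 = 5 − 6 = -1.
Assume L[m] = 5^m − 6 for some m ≥ 1.
Then L[m+1] = 5L[m] + 24 = 5·(5^m − 6) + 24 = 5^{m+1} − 30 + 24 = 5^{m+1} − 6.
So the formula holds for m+1, and by induction L[n] = 5^n − 6 for all n ≥ 1.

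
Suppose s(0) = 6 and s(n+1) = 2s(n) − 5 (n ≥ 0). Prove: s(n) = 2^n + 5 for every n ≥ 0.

Base case: s(0) = 6, and 2^0 + 5 = 1 + 5 = 6.
Assume s(j) = 2^j + 5 for some j ≥ 0.
Then s(j+1) = 2s(j) − 5 = 2·(2^j + 5) − 5 = 2^{j+1} + 10 − 5 = 2^{j+1} + 5.
This completes the inductive step, so s(n) = 2^n + 5 for all n ≥ 0.

s(n) = 2^n + 5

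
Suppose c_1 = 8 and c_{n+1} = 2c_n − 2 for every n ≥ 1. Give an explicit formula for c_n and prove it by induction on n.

Claim: c_n = 3·2^n + 2.

Base case: c_1 = 8, and 3·2^1 + 2 = 6 + 2 = 8.
Assume c_r = 3·2^r + 2 for some r ≥ 1.
Then c_{r+1} = 2c_r − 2 = 2·(3·2^r + 2) − 2 = 6·2^r + 4 − 2 = 3·2^{r+1} + 2.
Hence c_n = 3·2^n + 2 for every n ≥ 1, by induction.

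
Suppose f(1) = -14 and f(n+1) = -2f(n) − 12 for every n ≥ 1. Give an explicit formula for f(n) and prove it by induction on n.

Claim: f(n) = 5·(-2)^n − 4.

Base case: f(1) = -14, and 5·(-2)^1 − 4 = -10 − 4 = -14.
Assume f(r) = 5·(-2)^r − 4 for some r ≥ 1.
Then f(r+1) = -2f(r) − 12 = -2·(5·(-2)^r − 4) − 12 = -10·(-2)^r + 8 − 12 = 5·(-2)^{r+1} − 4.
By induction, f(n) = 5·(-2)^n − 4 for all n ≥ 1.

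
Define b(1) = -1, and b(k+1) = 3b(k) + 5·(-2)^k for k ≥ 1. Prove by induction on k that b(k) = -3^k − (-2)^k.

Base case: b(1) = -1, and -3^1 − (-2)^1 = -3 + 2 = -1.
Assume b(m) = -3^m − (-2)^m for some m ≥ 1.
Then b(m+1) = 3b(m) + 5·(-2)^m = 3·(-3^m − (-2)^m) + 5·(-2)^m = -3^{m+1} − 3·(-2)^m + 5·(-2)^m = -3^{m+1} + 2·(-2)^m = -3^{m+1} − (-2)^{m+1}.
So the formula holds for m+1, and by induction b(k) = -3^k − (-2)^k for all k ≥ 1.

b(k) = -3^k − (-2)^k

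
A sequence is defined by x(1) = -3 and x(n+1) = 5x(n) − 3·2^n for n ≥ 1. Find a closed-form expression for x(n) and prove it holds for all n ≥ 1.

Claim: x(n) = -5^n + 2^n.

Base case: x(1) = -3, and -5^1 + 2^1 = -5 + 2 = -3.
Assume x(j) = -5^j + 2^j for some j ≥ 1.
Then x(j+1) = 5x(j) − 3·2^j = 5·(-5^j + 2^j) − 3·2^j = -5^{j+1} + 5·2^j − 3·2^j = -5^{j+1} + 2·2^j = -5^{j+1} + 2^{j+1}.
This completes the inductive step, so x(n) = -5^n + 2^n for all n ≥ 1.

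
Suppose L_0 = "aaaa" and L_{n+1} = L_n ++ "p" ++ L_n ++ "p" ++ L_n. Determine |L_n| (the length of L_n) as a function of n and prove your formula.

Claim: |L_n| = 5·3^n − 1.

Base case: |L_0| = 4, and 5·3^0 − 1 = 4.
Assume |L_j| = 5·3^j − 1.
Then |L_{j+1}| = 3|L_j| + 2 = 3(5·3^j − 1) + 2 = 5·3^{j+1} − 3 + 2 = 5·3^{j+1} − 1.
By induction, |L_n| = 5·3^n − 1 for all n ≥ 0.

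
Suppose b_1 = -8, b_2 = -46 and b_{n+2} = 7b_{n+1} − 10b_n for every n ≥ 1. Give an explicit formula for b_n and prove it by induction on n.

Claim: b_n = 2^n − 2·5^n.

Base cases: b_1 = -8 and 2^1 − 2·5^1 = -8; b_2 = -46 and 2^2 − 2·5^2 = -46.
Assume b_i = 2^i − 2·5^i for all 1 ≤ i ≤ j, where j ≥ 2.
Then b_{j+1} = 7b_j − 10b_{j−1} = 7·(2^j − 2·5^j) − 10·(2^{j−1} − 2·5^{j−1}) = (7·2 − 10)2^{j−1} − 2·(7·5 − 10)5^{j−1} = 4·2^{j−1} − 50·5^{j−1} = 2^{j+1} − 2·5^{j+1}.
So the formula holds for j+1, and by strong induction b_n = 2^n − 2·5^n for all n ≥ 1.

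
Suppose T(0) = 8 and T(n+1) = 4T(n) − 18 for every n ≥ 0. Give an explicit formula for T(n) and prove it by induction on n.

Claim: T(n) = 2·4^n + 6.

Base case: T(0) = 8, and 2·4^0 + 6 = 2 + 6 = 8.
Assume T(j) = 2·4^j + 6 for some j ≥ 0.
Then T(j+1) = 4T(j) − 18 = 4·(2·4^j + 6) − 18 = 8·4^j + 24 − 18 = 2·4^{j+1} + 6.
By induction, T(n) = 2·4^n + 6 for all n ≥ 0.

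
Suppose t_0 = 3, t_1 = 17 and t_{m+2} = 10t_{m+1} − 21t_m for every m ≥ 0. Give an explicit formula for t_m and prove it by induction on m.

Claim: t_m = 3^m + 2·7^m.

Base cases: t_0 = 3 and 3^0 + 2·7^0 = 3; t_1 = 17 and 3^1 + 2·7^1 = 17.
Assume t_j = 3^j + 2·7^j for all 0 ≤ j ≤ k, where k ≥ 1.
Then t_{k+1} = 10t_k − 21t_{k−1} = 10·(3^k + 2·7^k) − 21·(3^{k−1} + 2·7^{k−1}) = (10·3 − 21)3^{k−1} + 2·(10·7 − 21)7^{k−1} = 9·3^{k−1} + 98·7^{k−1} = 3^{k+1} + 2·7^{k+1}.
This completes the inductive step, so t_m = 3^m + 2·7^m for all m ≥ 0.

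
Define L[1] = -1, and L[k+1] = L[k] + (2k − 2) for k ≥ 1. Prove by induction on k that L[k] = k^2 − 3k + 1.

Base case: L[1] = -1, and 1^2 − 3·1 + 1 = -1.
Assume L[m] = m^2 − 3m + 1.
Then L[m+1] = L[m] + (2m − 2) = (m^2 − 3m + 1) + (2m − 2) = m^2 − m − 1,
and (m+1)^2 − 3·(m+1) + 1 = m^2 − m − 1.
Hence L[k] = k^2 − 3k + 1 for every k ≥ 1, by induction.

L[k] = k^2 − 3k + 1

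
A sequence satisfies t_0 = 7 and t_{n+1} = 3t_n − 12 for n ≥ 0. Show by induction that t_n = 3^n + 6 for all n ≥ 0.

Base case: t_0 = 7, and 3^0 + 6 = 1 + 6 = 7.
Assume t_r = 3^r + 6 for some r ≥ 0.
Then t_{r+1} = 3t_r − 12 = 3·(3^r + 6) − 12 = 3^{r+1} + 18 − 12 = 3^{r+1} + 6.
So the formula holds for r+1, and by induction t_n = 3^n + 6 for all n ≥ 0.

t_n = 3^n + 6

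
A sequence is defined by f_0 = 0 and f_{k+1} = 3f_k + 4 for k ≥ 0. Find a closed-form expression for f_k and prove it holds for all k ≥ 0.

Claim: f_k = 2·3^k − 2.

Base case: f_0 = 0, and 2·3^0 − 2 = 2 − 2 = 0.
Assume f_r = 2·3^r − 2 for some r ≥ 0.
Then f_{r+1} = 3f_r + 4 = 3·(2·3^r − 2) + 4 = 6·3^r − 6 + 4 = 2·3^{r+1} − 2.
By induction, f_k = 2·3^k − 2 for all k ≥ 0.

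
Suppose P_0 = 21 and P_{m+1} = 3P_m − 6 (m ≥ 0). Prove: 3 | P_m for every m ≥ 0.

Base case: P_0 = 21 = 3·7, so 3 | P_0.
Assume 3 | P_k, so P_k = 3t for some integer t.
Then P_{k+1} = 3P_k − 6 = 3·(3t) − 6 = 3(3t − 2), so 3 | P_{k+1}.
This completes the inductive step, so 3 | P_m for all m ≥ 0.

3 | P_m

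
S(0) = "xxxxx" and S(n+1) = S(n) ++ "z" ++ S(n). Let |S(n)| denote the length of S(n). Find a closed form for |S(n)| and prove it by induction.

Claim: |S(n)| = 6·2^n − 1.

Base case: |S(0)| = 5, and 6·2^0 − 1 = 5.
Assume |S(k)| = 6·2^k − 1.
Then |S(k+1)| = |S(k)| + 1 + |S(k)| = 2|S(k)| + 1 = 2(6·2^k − 1) + 1 = 6·2^{k+1} − 2 + 1 = 6·2^{k+1} − 1.
By induction, |S(n)| = 6·2^n − 1 for all n ≥ 0.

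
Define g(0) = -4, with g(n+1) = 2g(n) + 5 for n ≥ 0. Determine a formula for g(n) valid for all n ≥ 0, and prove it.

Claim: g(n) = 2^n − 5.

Base case: g(0) = -4, and 2^0 − 5 = 1 − 5 = -4.
Assume g(j) = 2^j − 5 for some j ≥ 0.
Then g(j+1) = 2g(j) + 5 = 2·(2^j − 5) + 5 = 2^{j+1} − 10 + 5 = 2^{j+1} − 5.
Hence g(n) = 2^n − 5 for every n ≥ 0, by induction.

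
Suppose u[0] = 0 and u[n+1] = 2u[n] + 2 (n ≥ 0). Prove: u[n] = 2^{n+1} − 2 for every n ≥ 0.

Base case: u[0] = 0, and 2^{0+1} − 2 = 2 − 2 = 0.
Assume u[m] = 2^{m+1} − 2 for some m ≥ 0.
Then u[m+1] = 2u[m] + 2 = 2·(2^{m+1} − 2) + 2 = 2^{m+2} − 4 + 2 = 2^{m+2} − 2.
Hence u[n] = 2^{n+1} − 2 for every n ≥ 0, by induction.

u[n] = 2^{n+1} − 2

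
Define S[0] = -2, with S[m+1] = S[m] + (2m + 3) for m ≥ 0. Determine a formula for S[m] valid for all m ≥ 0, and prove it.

Claim: S[m] = m^2 + 2m − 2.

Base case: S[0] = -2, and 0^2 + 2·0 − 2 = -2.
Assume S[j] = j^2 + 2j − 2.
Then S[j+1] = S[j] + (2j + 3) = (j^2 + 2j − 2) + (2j + 3) = j^2 + 4j + 1,
and (j+1)^2 + 2·(j+1) − 2 = j^2 + 4j + 1.
By induction, S[m] = m^2 + 2m − 2 for all m ≥ 0.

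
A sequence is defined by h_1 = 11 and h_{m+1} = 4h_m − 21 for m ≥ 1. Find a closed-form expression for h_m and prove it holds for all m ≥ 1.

Claim: h_m = 4^m + 7.

Base case: h_1 = 11, and 4^1 + 7 = 4 + 7 = 11.
Assume h_r = 4^r + 7 for some r ≥ 1.
Then h_{r+1} = 4h_r − 21 = 4·(4^r + 7) − 21 = 4^{r+1} + 28 − 21 = 4^{r+1} + 7.
Hence h_m = 4^m + 7 for every m ≥ 1, by induction.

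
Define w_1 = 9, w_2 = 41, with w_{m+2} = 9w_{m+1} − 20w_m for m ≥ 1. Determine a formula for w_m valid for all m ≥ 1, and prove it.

Claim: w_m = 4^m + 5^m.

Base cases: w_1 = 9 and 4^1 + 5^1 = 9; w_2 = 41 and 4^2 + 5^2 = 41.
Assume w_i = 4^i + 5^i for all 1 ≤ i ≤ j, where j ≥ 2.
Then w_{j+1} = 9w_j − 20w_{j−1} = 9·(4^j + 5^j) − 20·(4^{j−1} + 5^{j−1}) = (9·4 − 20)4^{j−1} + (9·5 − 20)5^{j−1} = 16·4^{j−1} + 25·5^{j−1} = 4^{j+1} + 5^{j+1}.
Hence w_m = 4^m + 5^m for every m ≥ 1, by strong induction.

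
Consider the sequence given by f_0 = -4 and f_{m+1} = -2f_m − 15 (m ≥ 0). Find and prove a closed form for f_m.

Claim: f_m = (-2)^m − 5.

Base case: f_0 = -4, and (-2)^0 − 5 = 1 − 5 = -4.
Assume f_k = (-2)^k − 5 for some k ≥ 0.
Then f_{k+1} = -2f_k − 15 = -2·((-2)^k − 5) − 15 = -2·(-2)^k + 10 − 15 = (-2)^{k+1} − 5.
So the formula holds for k+1, and by induction f_m = (-2)^m − 5 for all m ≥ 0.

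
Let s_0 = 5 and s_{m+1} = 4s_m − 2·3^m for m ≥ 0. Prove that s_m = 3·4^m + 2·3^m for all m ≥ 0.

Base case: s_0 = 5, and 3·4^0 + 2·3^0 = 3 + 2 = 5.
Assume s_k = 3·4^k + 2·3^k for some k ≥ 0.
Then s_{k+1} = 4s_k − 2·3^k = 4·(3·4^k + 2·3^k) − 2·3^k = 3·4^{k+1} + 8·3^k − 2·3^k = 3·4^{k+1} + 6·3^k = 3·4^{k+1} + 2·3^{k+1}.
Hence s_m = 3·4^m + 2·3^m for every m ≥ 0, by induction.

s_m = 3·4^m + 2·3^m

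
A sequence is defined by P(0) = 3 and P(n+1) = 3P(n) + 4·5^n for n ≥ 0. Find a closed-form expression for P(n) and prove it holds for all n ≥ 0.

Claim: P(n) = 3^n + 2·5^n.

Base case: P(0) = 3, and 3^0 + 2·5^0 = 1 + 2 = 3.
Assume P(r) = 3^r + 2·5^r for some r ≥ 0.
Then P(r+1) = 3P(r) + 4·5^r = 3·(3^r + 2·5^r) + 4·5^r = 3^{r+1} + 6·5^r + 4·5^r = 3^{r+1} + 10·5^r = 3^{r+1} + 2·5^{r+1}.
So the formula holds for r+1, and by induction P(n) = 3^n + 2·5^n for all n ≥ 0.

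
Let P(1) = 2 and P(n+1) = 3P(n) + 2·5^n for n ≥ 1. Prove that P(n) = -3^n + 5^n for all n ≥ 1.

Base case: P(1) = 2, and -3^1 + 5^1 = -3 + 5 = 2.
Assume P(k) = -3^k + 5^k for some k ≥ 1.
Then P(k+1) = 3P(k) + 2·5^k = 3·(-3^k + 5^k) + 2·5^k = -3^{k+1} + 3·5^k + 2·5^k = -3^{k+1} + 5·5^k = -3^{k+1} + 5^{k+1}.
This completes the inductive step, so P(n) = -3^n + 5^n for all n ≥ 1.

P(n) = -3^n + 5^n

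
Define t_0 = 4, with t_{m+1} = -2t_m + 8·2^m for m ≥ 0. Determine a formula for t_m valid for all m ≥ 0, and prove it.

Claim: t_m = 2·(-2)^m + 2·2^m.

Base case: t_0 = 4, and 2·(-2)^0 + 2·2^0 = 2 + 2 = 4.
Assume t_j = 2·(-2)^j + 2·2^j for some j ≥ 0.
Then t_{j+1} = -2t_j + 8·2^j = -2·(2·(-2)^j + 2·2^j) + 8·2^j = 2·(-2)^{j+1} − 4·2^j + 8·2^j = 2·(-2)^{j+1} + 4·2^j = 2·(-2)^{j+1} + 2·2^{j+1}.
This completes the inductive step, so t_m = 2·(-2)^m + 2·2^m for all m ≥ 0.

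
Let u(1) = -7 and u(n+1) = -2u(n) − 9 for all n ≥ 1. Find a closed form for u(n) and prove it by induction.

Claim: u(n) = 2·(-2)^n − 3.

Base case: u(1) = -7, and 2·(-2)^1 − 3 = -4 − 3 = -7.
Assume u(m) = 2·(-2)^m − 3 for some m ≥ 1.
Then u(m+1) = -2u(m) − 9 = -2·(2·(-2)^m − 3) − 9 = -4·(-2)^m + 6 − 9 = 2·(-2)^{m+1} − 3.
This completes the inductive step, so u(n) = 2·(-2)^n − 3 for all n ≥ 1.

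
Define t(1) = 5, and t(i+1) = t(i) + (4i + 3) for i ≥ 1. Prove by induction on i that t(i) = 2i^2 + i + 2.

Base case: t(1) = 5, and 2·1^2 + 1 + 2 = 5.
Assume t(j) = 2j^2 + j + 2.
Then t(j+1) = t(j) + (4j + 3) = (2j^2 + j + 2) + (4j + 3) = 2j^2 + 5j + 5,
and 2·(j+1)^2 + (j+1) + 2 = 2j^2 + 5j + 5.
Hence t(i) = 2i^2 + i + 2 for every i ≥ 1, by induction.

t(i) = 2i^2 + i + 2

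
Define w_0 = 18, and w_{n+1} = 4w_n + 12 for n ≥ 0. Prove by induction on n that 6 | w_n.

Base case: w_0 = 18 = 6·3, so 6 | w_0.
Assume 6 | w_m, so w_m = 6t for some integer t.
Then w_{m+1} = 4w_m + 12 = 4·(6t) + 12 = 6(4t + 2), so 6 | w_{m+1}.
Hence 6 | w_n for every n ≥ 0, by induction.

6 | w_n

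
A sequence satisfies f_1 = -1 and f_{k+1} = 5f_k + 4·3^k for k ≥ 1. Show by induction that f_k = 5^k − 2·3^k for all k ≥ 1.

Base case: f_1 = -1, and 5^1 − 2·3^1 = 5 − 6 = -1.
Assume f_m = 5^m − 2·3^m for some m ≥ 1.
Then f_{m+1} = 5f_m + 4·3^m = 5·(5^m − 2·3^m) + 4·3^m = 5^{m+1} − 10·3^m + 4·3^m = 5^{m+1} − 6·3^m = 5^{m+1} − 2·3^{m+1}.
So the formula holds for m+1, and by induction f_k = 5^k − 2·3^k for all k ≥ 1.

f_k = 5^k − 2·3^k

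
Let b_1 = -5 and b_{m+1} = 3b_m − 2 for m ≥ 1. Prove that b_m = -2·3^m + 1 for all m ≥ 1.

Base case: b_1 = -5, and -2·3^1 + 1 = -6 + 1 = -5.
Assume b_k = -2·3^k + 1 for some k ≥ 1.
Then b_{k+1} = 3b_k − 2 = 3·(-2·3^k + 1) − 2 = -6·3^k + 3 − 2 = -2·3^{k+1} + 1.
Hence b_m = -2·3^m + 1 for every m ≥ 1, by induction.

b_m = -2·3^m + 1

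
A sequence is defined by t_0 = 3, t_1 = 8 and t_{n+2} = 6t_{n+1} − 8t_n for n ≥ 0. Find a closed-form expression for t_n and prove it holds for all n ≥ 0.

Claim: t_n = 2·2^n + 4^n.

Base cases: t_0 = 3 and 2·2^0 + 4^0 = 3; t_1 = 8 and 2·2^1 + 4^1 = 8.
Assume t_i = 2·2^i + 4^i for all 0 ≤ i ≤ j, where j ≥ 1.
Then t_{j+1} = 6t_j − 8t_{j−1} = 6·(2·2^j + 4^j) − 8·(2·2^{j−1} + 4^{j−1}) = 2·(6·2 − 8)2^{j−1} + (6·4 − 8)4^{j−1} = 8·2^{j−1} + 16·4^{j−1} = 2·2^{j+1} + 4^{j+1}.
So the formula holds for j+1, and by strong induction t_n = 2·2^n + 4^n for all n ≥ 0.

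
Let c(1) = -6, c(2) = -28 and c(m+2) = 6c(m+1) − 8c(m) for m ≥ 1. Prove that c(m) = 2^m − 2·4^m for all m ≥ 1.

Base cases: c(1) = -6 and 2^1 − 2·4^1 = -6; c(2) = -28 and 2^2 − 2·4^2 = -28.
Assume c(j) = 2^j − 2·4^j for all 1 ≤ j ≤ k, where k ≥ 2.
Then c(k+1) = 6c(k) − 8c(k−1) = 6·(2^k − 2·4^k) − 8·(2^{k−1} − 2·4^{k−1}) = (6·2 − 8)2^{k−1} − 2·(6·4 − 8)4^{k−1} = 4·2^{k−1} − 32·4^{k−1} = 2^{k+1} − 2·4^{k+1}.
Hence c(m) = 2^m − 2·4^m for every m ≥ 1, by strong induction.

c(m) = 2^m − 2·4^m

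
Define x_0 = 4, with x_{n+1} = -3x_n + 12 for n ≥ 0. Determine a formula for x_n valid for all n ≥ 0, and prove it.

Claim: x_n = (-3)^n + 3.

Base case: x_0 = 4, and (-3)^0 + 3 = 1 + 3 = 4.
Assume x_j = (-3)^j + 3 for some j ≥ 0.
Then x_{j+1} = -3x_j + 12 = -3·((-3)^j + 3) + 12 = -3·(-3)^j − 9 + 12 = (-3)^{j+1} + 3.
So the formula holds for j+1, and by induction x_n = (-3)^n + 3 for all n ≥ 0.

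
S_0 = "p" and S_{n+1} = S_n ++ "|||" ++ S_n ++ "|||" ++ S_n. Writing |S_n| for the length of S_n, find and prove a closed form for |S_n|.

Claim: |S_n| = 4·3^n − 3.

Base case: |S_0| = 1, and 4·3^0 − 3 = 1.
Assume |S_r| = 4·3^r − 3.
Then |S_{r+1}| = 3|S_r| + 6 = 3(4·3^r − 3) + 6 = 4·3^{r+1} − 9 + 6 = 4·3^{r+1} − 3.
This completes the inductive step, so |S_n| = 4·3^n − 3 for all n ≥ 0.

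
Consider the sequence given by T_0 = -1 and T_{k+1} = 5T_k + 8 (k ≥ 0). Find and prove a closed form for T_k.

Claim: T_k = 5^k − 2.

Base case: T_0 = -1, and 5^0 − 2 = 1 − 2 = -1.
Assume T_j = 5^j − 2 for some j ≥ 0.
Then T_{j+1} = 5T_j + 8 = 5·(5^j − 2) + 8 = 5^{j+1} − 10 + 8 = 5^{j+1} − 2.
This completes the inductive step, so T_k = 5^k − 2 for all k ≥ 0.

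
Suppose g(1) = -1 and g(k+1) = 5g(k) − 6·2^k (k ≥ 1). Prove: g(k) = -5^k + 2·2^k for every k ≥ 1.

Base case: g(1) = -1, and -5^1 + 2·2^1 = -5 + 4 = -1.
Assume g(m) = -5^m + 2·2^m for some m ≥ 1.
Then g(m+1) = 5g(m) − 6·2^m = 5·(-5^m + 2·2^m) − 6·2^m = -5^{m+1} + 10·2^m − 6·2^m = -5^{m+1} + 4·2^m = -5^{m+1} + 2·2^{m+1}.
By induction, g(k) = -5^k + 2·2^k for all k ≥ 1.

g(k) = -5^k + 2·2^k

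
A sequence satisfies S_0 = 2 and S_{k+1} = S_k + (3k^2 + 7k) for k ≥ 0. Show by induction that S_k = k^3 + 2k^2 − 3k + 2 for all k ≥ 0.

Base case: S_0 = 2, and 0^3 + 2·0^2 − 3·0 + 2 = 2.
Assume S_j = j^3 + 2j^2 − 3j + 2.
Then S_{j+1} = S_j + (3j^2 + 7j) = (j^3 + 2j^2 − 3j + 2) + (3j^2 + 7j) = j^3 + 5j^2 + 4j + 2,
and (j+1)^3 + 2·(j+1)^2 − 3·(j+1) + 2 = j^3 + 5j^2 + 4j + 2.
This completes the inductive step, so S_k = k^3 + 2k^2 − 3k + 2 for all k ≥ 0.

S_k = k^3 + 2k^2 − 3k + 2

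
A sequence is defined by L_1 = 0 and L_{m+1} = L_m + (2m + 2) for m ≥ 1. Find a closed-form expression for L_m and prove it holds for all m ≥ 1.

Claim: L_m = m^2 + m − 2.

Base case: L_1 = 0, and 1^2 + 1 − 2 = 0.
Assume L_r = r^2 + r − 2.
Then L_{r+1} = L_r + (2r + 2) = (r^2 + r − 2) + (2r + 2) = r^2 + 3r,
and (r+1)^2 + (r+1) − 2 = r^2 + 3r.
This completes the inductive step, so L_m = m^2 + m − 2 for all m ≥ 1.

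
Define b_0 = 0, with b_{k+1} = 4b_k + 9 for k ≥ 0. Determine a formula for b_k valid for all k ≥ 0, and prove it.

Claim: b_k = 3·4^k − 3.

Base case: b_0 = 0, and 3·4^0 − 3 = 3 − 3 = 0.
Assume b_r = 3·4^r − 3 for some r ≥ 0.
Then b_{r+1} = 4b_r + 9 = 4·(3·4^r − 3) + 9 = 12·4^r − 12 + 9 = 3·4^{r+1} − 3.
So the formula holds for r+1, and by induction b_k = 3·4^k − 3 for all k ≥ 0.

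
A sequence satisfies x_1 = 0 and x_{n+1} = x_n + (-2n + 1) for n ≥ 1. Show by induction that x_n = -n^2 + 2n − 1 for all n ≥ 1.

Base case: x_1 = 0, and -1^2 + 2·1 − 1 = 0.
Assume x_r = -r^2 + 2r − 1.
Then x_{r+1} = x_r + (-2r + 1) = (-r^2 + 2r − 1) + (-2r + 1) = -r^2,
and -(r+1)^2 + 2·(r+1) − 1 = -r^2.
This completes the inductive step, so x_n = -n^2 + 2n − 1 for all n ≥ 1.

x_n = -n^2 + 2n − 1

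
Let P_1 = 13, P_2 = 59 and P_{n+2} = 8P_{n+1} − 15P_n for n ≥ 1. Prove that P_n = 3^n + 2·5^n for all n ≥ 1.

Base cases: P_1 = 13 and 3^1 + 2·5^1 = 13; P_2 = 59 and 3^2 + 2·5^2 = 59.
Assume P_j = 3^j + 2·5^j for all 1 ≤ j ≤ r, where r ≥ 2.
Then P_{r+1} = 8P_r − 15P_{r−1} = 8·(3^r + 2·5^r) − 15·(3^{r−1} + 2·5^{r−1}) = (8·3 − 15)3^{r−1} + 2·(8·5 − 15)5^{r−1} = 9·3^{r−1} + 50·5^{r−1} = 3^{r+1} + 2·5^{r+1}.
By strong induction, P_n = 3^n + 2·5^n for all n ≥ 1.

P_n = 3^n + 2·5^n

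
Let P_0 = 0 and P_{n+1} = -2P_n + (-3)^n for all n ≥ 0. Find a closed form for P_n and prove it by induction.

Claim: P_n = (-2)^n − (-3)^n.

Base case: P_0 = 0, and (-2)^0 − (-3)^0 = 1 − 1 = 0.
Assume P_m = (-2)^m − (-3)^m for some m ≥ 0.
Then P_{m+1} = -2P_m + (-3)^m = -2·((-2)^m − (-3)^m) + (-3)^m = (-2)^{m+1} + 2·(-3)^m + (-3)^m = (-2)^{m+1} + 3·(-3)^m = (-2)^{m+1} − (-3)^{m+1}.
By induction, P_n = (-2)^n − (-3)^n for all n ≥ 0.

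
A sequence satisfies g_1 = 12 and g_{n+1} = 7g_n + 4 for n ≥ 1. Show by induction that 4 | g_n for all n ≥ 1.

Base case: g_1 = 12 = 4·3, so 4 | g_1.
Assume 4 | g_k, so g_k = 4t for some integer t.
Then g_{k+1} = 7g_k + 4 = 7·(4t) + 4 = 4(7t + 1), so 4 | g_{k+1}.
So the property holds for k+1, and by induction 4 | g_n for all n ≥ 1.

4 | g_n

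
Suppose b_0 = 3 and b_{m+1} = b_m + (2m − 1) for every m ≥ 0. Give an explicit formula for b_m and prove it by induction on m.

Claim: b_m = m^2 − 2m + 3.

Base case: b_0 = 3, and 0^2 − 2·0 + 3 = 3.
Assume b_r = r^2 − 2r + 3.
Then b_{r+1} = b_r + (2r − 1) = (r^2 − 2r + 3) + (2r − 1) = r^2 + 2,
and (r+1)^2 − 2·(r+1) + 3 = r^2 + 2.
Hence b_m = m^2 − 2m + 3 for every m ≥ 0, by induction.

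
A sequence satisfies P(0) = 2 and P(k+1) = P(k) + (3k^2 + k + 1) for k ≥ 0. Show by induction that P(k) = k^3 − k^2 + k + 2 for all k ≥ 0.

Base case: P(0) = 2, and 0^3 − 0^2 + 0 + 2 = 2.
Assume P(r) = r^3 − r^2 + r + 2.
Then P(r+1) = P(r) + (3r^2 + r + 1) = (r^3 − r^2 + r + 2) + (3r^2 + r + 1) = r^3 + 2r^2 + 2r + 3,
and (r+1)^3 − (r+1)^2 + (r+1) + 2 = r^3 + 2r^2 + 2r + 3.
This completes the inductive step, so P(k) = k^3 − k^2 + k + 2 for all k ≥ 0.

P(k) = k^3 − k^2 + k + 2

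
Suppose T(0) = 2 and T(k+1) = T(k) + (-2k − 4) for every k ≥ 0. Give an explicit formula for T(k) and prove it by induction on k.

Claim: T(k) = -k^2 − 3k + 2.

Base case: T(0) = 2, and -0^2 − 3·0 + 2 = 2.
Assume T(j) = -j^2 − 3j + 2.
Then T(j+1) = T(j) + (-2j − 4) = (-j^2 − 3j + 2) + (-2j − 4) = -j^2 − 5j − 2,
and -(j+1)^2 − 3·(j+1) + 2 = -j^2 − 5j − 2.
This completes the inductive step, so T(k) = -k^2 − 3k + 2 for all k ≥ 0.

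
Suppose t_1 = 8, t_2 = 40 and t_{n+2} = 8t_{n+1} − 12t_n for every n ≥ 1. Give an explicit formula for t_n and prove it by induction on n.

Claim: t_n = 6^n + 2^n.

Base cases: t_1 = 8 and 6^1 + 2^1 = 8; t_2 = 40 and 6^2 + 2^2 = 40.
Assume t_i = 6^i + 2^i for all 1 ≤ i ≤ j, where j ≥ 2.
Then t_{j+1} = 8t_j − 12t_{j−1} = 8·(6^j + 2^j) − 12·(6^{j−1} + 2^{j−1}) = (8·6 − 12)6^{j−1} + (8·2 − 12)2^{j−1} = 36·6^{j−1} + 4·2^{j−1} = 6^{j+1} + 2^{j+1}.
This completes the inductive step, so t_n = 6^n + 2^n for all n ≥ 1.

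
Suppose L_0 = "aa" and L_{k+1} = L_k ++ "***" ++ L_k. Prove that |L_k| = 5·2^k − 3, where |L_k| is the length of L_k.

Base case: |L_0| = 2, and 5·2^0 − 3 = 2.
Assume |L_j| = 5·2^j − 3.
Then |L_{j+1}| = |L_j| + 3 + |L_j| = 2|L_j| + 3 = 2(5·2^j − 3) + 3 = 5·2^{j+1} − 6 + 3 = 5·2^{j+1} − 3.
So the formula holds for j+1, and by induction |L_k| = 5·2^k − 3 for all k ≥ 0.

|L_k| = 5·2^k − 3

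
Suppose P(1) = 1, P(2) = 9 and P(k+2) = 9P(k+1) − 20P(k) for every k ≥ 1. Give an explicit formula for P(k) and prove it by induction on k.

Claim: P(k) = 5^k − 4^k.

Base cases: P(1) = 1 and 5^1 − 4^1 = 1; P(2) = 9 and 5^2 − 4^2 = 9.
Assume P(j) = 5^j − 4^j for all 1 ≤ j ≤ r, where r ≥ 2.
Then P(r+1) = 9P(r) − 20P(r−1) = 9·(5^r − 4^r) − 20·(5^{r−1} − 4^{r−1}) = (9·5 − 20)5^{r−1} − (9·4 − 20)4^{r−1} = 25·5^{r−1} − 16·4^{r−1} = 5^{r+1} − 4^{r+1}.
This completes the inductive step, so P(k) = 5^k − 4^k for all k ≥ 1.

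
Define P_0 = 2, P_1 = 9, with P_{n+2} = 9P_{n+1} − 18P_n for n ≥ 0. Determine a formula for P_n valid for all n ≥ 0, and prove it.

Claim: P_n = 6^n + 3^n.

Base cases: P_0 = 2 and 6^0 + 3^0 = 2; P_1 = 9 and 6^1 + 3^1 = 9.
Assume P_i = 6^i + 3^i for all 0 ≤ i ≤ j, where j ≥ 1.
Then P_{j+1} = 9P_j − 18P_{j−1} = 9·(6^j + 3^j) − 18·(6^{j−1} + 3^{j−1}) = (9·6 − 18)6^{j−1} + (9·3 − 18)3^{j−1} = 36·6^{j−1} + 9·3^{j−1} = 6^{j+1} + 3^{j+1}.
Hence P_n = 6^n + 3^n for every n ≥ 0, by strong induction.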